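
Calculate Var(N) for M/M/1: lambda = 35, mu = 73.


rho = 35/73; Var(N) = rho/(1-rho)^2 = 1.77

1.77


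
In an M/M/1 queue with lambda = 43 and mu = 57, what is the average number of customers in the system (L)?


rho = 43/57; L = rho/(1-rho) = 3.07

3.07


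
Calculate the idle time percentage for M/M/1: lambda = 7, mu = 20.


Idle fraction = (1 - rho) * 100 = (1 - 7/20) * 100 = 65.0%

65.0%


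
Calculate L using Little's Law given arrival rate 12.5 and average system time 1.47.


L = lambda * W = 12.5 * 1.47 = 18.38

18.38


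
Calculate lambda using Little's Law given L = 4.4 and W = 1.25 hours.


lambda = L / W = 4.4 / 1.25 = 3.52 per hour

3.52 per hour


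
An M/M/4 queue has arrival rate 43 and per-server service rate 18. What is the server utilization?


rho = lambda/(c*mu) = 43/(4*18) = 0.5972

0.5972


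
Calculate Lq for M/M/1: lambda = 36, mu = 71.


rho = 36/71; Lq = rho^2/(1-rho) = 0.52

0.52


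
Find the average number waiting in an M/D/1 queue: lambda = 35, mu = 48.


M/D/1: Lq = rho^2 / (2*(1-rho)) where rho = 35/48; Lq = 0.98

0.98


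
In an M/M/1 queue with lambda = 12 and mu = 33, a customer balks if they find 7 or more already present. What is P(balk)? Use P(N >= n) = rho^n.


P(N >= 7) = rho^7 = (12/33)^7 = 0.0008

0.0008


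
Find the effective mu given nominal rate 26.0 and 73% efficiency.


Effective rate = mu * efficiency = 26.0 * 0.73 = 18.98 per hour

18.98 per hour


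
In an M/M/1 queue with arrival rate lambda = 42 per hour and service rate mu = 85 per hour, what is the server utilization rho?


rho = lambda/mu = 42/85 = 0.4941

0.4941


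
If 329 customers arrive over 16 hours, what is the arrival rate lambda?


lambda = total arrivals / time = 329 / 16 = 20.56 per hour

20.56 per hour


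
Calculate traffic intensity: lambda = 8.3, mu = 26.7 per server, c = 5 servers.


rho = lambda / (c * mu) = 8.3 / (5 * 26.7) = 0.0622

0.0622


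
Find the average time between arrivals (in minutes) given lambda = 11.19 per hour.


Mean interarrival time = 60/lambda = 60/11.19 = 5.36 minutes

5.36 minutes


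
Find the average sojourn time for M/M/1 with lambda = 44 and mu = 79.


W = 1/(mu - lambda) = 1/(79 - 44) = 0.0286 hours

0.0286 hours


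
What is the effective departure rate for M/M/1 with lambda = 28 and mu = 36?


For a stable queue (lambda < mu), throughput = lambda = 28 per hour

28 per hour


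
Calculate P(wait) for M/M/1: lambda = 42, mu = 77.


P(wait) = rho = lambda/mu = 42/77 = 0.5455

0.5455


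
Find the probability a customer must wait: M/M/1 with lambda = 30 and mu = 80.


P(wait) = rho = lambda/mu = 30/80 = 0.375

0.375


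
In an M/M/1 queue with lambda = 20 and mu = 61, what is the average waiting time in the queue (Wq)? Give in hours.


rho = 20/61; Wq = rho/(mu - lambda) = 0.008 hours

0.008 hours


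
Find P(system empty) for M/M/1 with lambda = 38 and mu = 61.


P0 = 1 - rho = 1 - 38/61 = 0.377

0.377


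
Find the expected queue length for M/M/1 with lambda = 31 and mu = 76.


rho = 31/76; Lq = rho^2/(1-rho) = 0.28

0.28


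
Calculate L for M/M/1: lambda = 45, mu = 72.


rho = 45/72; L = rho/(1-rho) = 1.67

1.67


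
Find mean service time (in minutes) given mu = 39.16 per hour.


Mean service time = 60/mu = 60/39.16 = 1.53 minutes

1.53 minutes


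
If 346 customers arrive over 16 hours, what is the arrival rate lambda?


lambda = total arrivals / time = 346 / 16 = 21.63 per hour

21.63 per hour


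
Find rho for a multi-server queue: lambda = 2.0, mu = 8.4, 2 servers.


rho = lambda / (c * mu) = 2.0 / (2 * 8.4) = 0.119

0.119


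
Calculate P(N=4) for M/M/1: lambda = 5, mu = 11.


rho = 5/11; P(n) = (1-rho)*rho^n = (1-5/11)*(5/11)^4 = 0.0233

0.0233


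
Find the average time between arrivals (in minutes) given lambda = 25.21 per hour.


Mean interarrival time = 60/lambda = 60/25.21 = 2.38 minutes

2.38 minutes


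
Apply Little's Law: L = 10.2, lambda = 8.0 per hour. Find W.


W = L / lambda = 10.2 / 8.0 = 1.275 hours

1.275 hours


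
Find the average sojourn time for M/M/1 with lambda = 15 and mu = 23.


W = 1/(mu - lambda) = 1/(23 - 15) = 0.125 hours

0.125 hours


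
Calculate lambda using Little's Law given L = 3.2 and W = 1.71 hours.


lambda = L / W = 3.2 / 1.71 = 1.87 per hour

1.87 per hour


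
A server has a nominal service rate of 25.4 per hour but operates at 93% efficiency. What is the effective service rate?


Effective rate = mu * efficiency = 25.4 * 0.93 = 23.62 per hour

23.62 per hour


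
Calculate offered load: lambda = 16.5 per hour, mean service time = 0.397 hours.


Offered load a = lambda * E[S] = 16.5 * 0.397 = 6.55 Erlangs

6.55 Erlangs


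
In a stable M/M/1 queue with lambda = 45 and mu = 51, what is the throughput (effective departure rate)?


For a stable queue (lambda < mu), throughput = lambda = 45 per hour

45 per hour


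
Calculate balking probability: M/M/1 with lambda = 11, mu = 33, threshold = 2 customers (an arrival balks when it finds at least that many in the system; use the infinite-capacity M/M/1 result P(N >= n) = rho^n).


P(N >= 2) = rho^2 = (11/33)^2 = 0.1111

0.1111


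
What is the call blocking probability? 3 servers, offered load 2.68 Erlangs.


B(N,A) = (A^N/N!) / sum(A^k/k!, k=0..N) with N=3, A=2.68 = 0.3061

0.3061


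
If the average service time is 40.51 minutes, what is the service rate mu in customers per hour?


mu = 60 / avg_service_time = 60 / 40.51 = 1.48 per hour

1.48 per hour


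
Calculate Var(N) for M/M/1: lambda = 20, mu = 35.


rho = 20/35; Var(N) = rho/(1-rho)^2 = 3.11

3.11


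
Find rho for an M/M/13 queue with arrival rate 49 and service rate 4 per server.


rho = lambda/(c*mu) = 49/(13*4) = 0.9423

0.9423


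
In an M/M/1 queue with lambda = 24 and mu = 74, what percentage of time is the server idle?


Idle fraction = (1 - rho) * 100 = (1 - 24/74) * 100 = 67.6%

67.6%


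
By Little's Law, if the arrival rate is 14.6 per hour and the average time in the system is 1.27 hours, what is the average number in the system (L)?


L = lambda * W = 14.6 * 1.27 = 18.54

18.54


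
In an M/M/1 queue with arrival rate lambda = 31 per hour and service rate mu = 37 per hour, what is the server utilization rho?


rho = lambda/mu = 31/37 = 0.8378

0.8378


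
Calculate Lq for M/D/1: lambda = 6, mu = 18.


M/D/1: Lq = rho^2 / (2*(1-rho)) where rho = 6/18; Lq = 0.08

0.08


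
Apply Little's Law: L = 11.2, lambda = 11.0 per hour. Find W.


W = L / lambda = 11.2 / 11.0 = 1.0182 hours

1.0182 hours


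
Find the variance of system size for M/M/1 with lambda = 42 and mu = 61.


rho = 42/61; Var(N) = rho/(1-rho)^2 = 7.1

7.1


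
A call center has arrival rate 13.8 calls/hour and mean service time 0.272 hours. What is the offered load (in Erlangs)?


Offered load a = lambda * E[S] = 13.8 * 0.272 = 3.75 Erlangs

3.75 Erlangs


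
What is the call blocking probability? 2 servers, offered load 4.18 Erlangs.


B(N,A) = (A^N/N!) / sum(A^k/k!, k=0..N) with N=2, A=4.18 = 0.6278

0.6278


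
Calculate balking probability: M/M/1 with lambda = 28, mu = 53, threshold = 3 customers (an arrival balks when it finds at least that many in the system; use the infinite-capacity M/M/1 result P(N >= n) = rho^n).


P(N >= 3) = rho^3 = (28/53)^3 = 0.1475

0.1475


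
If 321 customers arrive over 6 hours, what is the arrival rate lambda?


lambda = total arrivals / time = 321 / 6 = 53.5 per hour

53.5 per hour


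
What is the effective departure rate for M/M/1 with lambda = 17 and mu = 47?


For a stable queue (lambda < mu), throughput = lambda = 17 per hour

17 per hour


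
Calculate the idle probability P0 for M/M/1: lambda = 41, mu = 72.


P0 = 1 - rho = 1 - 41/72 = 0.4306

0.4306


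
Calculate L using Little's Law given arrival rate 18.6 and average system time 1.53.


L = lambda * W = 18.6 * 1.53 = 28.46

28.46


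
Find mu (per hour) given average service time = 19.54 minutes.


mu = 60 / avg_service_time = 60 / 19.54 = 3.07 per hour

3.07 per hour


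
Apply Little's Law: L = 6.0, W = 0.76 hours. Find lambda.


lambda = L / W = 6.0 / 0.76 = 7.89 per hour

7.89 per hour


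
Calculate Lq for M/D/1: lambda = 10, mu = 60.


M/D/1: Lq = rho^2 / (2*(1-rho)) where rho = 10/60; Lq = 0.02

0.02


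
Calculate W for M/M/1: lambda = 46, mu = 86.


W = 1/(mu - lambda) = 1/(86 - 46) = 0.025 hours

0.025 hours


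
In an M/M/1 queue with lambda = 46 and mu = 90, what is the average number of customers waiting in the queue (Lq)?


rho = 46/90; Lq = rho^2/(1-rho) = 0.53

0.53


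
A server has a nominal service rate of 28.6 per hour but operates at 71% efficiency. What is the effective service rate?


Effective rate = mu * efficiency = 28.6 * 0.71 = 20.31 per hour

20.31 per hour


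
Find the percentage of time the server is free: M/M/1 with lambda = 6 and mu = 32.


Idle fraction = (1 - rho) * 100 = (1 - 6/32) * 100 = 81.3%

81.3%


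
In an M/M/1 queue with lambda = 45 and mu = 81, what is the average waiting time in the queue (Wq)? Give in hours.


rho = 45/81; Wq = rho/(mu - lambda) = 0.0154 hours

0.0154 hours


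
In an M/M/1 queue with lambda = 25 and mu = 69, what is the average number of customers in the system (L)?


rho = 25/69; L = rho/(1-rho) = 0.57

0.57


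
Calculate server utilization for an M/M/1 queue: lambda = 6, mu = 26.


rho = lambda/mu = 6/26 = 0.2308

0.2308


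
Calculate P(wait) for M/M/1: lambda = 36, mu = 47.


P(wait) = rho = lambda/mu = 36/47 = 0.766

0.766


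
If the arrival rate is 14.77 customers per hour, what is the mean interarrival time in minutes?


Mean interarrival time = 60/lambda = 60/14.77 = 4.06 minutes

4.06 minutes


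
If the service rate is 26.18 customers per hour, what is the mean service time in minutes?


Mean service time = 60/mu = 60/26.18 = 2.29 minutes

2.29 minutes


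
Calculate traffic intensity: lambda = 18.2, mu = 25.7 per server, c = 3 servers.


rho = lambda / (c * mu) = 18.2 / (3 * 25.7) = 0.2361

0.2361


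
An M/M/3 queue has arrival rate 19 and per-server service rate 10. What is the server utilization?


rho = lambda/(c*mu) = 19/(3*10) = 0.6333

0.6333


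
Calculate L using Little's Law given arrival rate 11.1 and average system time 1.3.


L = lambda * W = 11.1 * 1.3 = 14.43

14.43


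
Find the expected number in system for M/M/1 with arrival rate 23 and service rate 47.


rho = 23/47; L = rho/(1-rho) = 0.96

0.96


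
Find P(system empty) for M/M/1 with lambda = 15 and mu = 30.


P0 = 1 - rho = 1 - 15/30 = 0.5

0.5


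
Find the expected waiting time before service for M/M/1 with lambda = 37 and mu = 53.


rho = 37/53; Wq = rho/(mu - lambda) = 0.0436 hours

0.0436 hours


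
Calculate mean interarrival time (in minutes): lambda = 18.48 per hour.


Mean interarrival time = 60/lambda = 60/18.48 = 3.25 minutes

3.25 minutes


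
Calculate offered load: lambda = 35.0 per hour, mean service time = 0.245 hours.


Offered load a = lambda * E[S] = 35.0 * 0.245 = 8.58 Erlangs

8.58 Erlangs


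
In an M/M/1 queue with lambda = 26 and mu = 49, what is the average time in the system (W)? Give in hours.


W = 1/(mu - lambda) = 1/(49 - 26) = 0.0435 hours

0.0435 hours


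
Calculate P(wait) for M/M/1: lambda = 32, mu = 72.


P(wait) = rho = lambda/mu = 32/72 = 0.4444

0.4444


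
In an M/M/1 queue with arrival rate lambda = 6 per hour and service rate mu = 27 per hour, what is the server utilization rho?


rho = lambda/mu = 6/27 = 0.2222

0.2222


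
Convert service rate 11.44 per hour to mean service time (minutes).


Mean service time = 60/mu = 60/11.44 = 5.24 minutes

5.24 minutes


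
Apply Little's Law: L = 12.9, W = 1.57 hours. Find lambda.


lambda = L / W = 12.9 / 1.57 = 8.22 per hour

8.22 per hour


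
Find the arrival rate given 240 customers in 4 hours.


lambda = total arrivals / time = 240 / 4 = 60.0 per hour

60.0 per hour


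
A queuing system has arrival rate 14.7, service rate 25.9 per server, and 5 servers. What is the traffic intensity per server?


rho = lambda / (c * mu) = 14.7 / (5 * 25.9) = 0.1135

0.1135


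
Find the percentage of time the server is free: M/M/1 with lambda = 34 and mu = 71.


Idle fraction = (1 - rho) * 100 = (1 - 34/71) * 100 = 52.1%

52.1%


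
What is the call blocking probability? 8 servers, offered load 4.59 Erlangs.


B(N,A) = (A^N/N!) / sum(A^k/k!, k=0..N) with N=8, A=4.59 = 0.0519

0.0519


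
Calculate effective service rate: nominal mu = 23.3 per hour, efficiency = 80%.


Effective rate = mu * efficiency = 23.3 * 0.8 = 18.64 per hour

18.64 per hour


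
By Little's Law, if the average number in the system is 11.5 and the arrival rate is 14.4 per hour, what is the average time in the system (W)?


W = L / lambda = 11.5 / 14.4 = 0.7986 hours

0.7986 hours


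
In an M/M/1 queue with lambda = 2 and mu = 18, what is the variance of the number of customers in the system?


rho = 2/18; Var(N) = rho/(1-rho)^2 = 0.14

0.14


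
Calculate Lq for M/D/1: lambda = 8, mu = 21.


M/D/1: Lq = rho^2 / (2*(1-rho)) where rho = 8/21; Lq = 0.12

0.12


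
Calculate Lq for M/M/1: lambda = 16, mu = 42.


rho = 16/42; Lq = rho^2/(1-rho) = 0.23

0.23


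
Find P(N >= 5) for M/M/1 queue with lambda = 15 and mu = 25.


P(N >= 5) = rho^5 = (15/25)^5 = 0.0778

0.0778


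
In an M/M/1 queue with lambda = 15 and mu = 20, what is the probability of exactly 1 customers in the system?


rho = 15/20; P(n) = (1-rho)*rho^n = (1-15/20)*(15/20)^1 = 0.1875

0.1875


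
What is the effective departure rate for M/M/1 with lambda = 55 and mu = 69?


For a stable queue (lambda < mu), throughput = lambda = 55 per hour

55 per hour


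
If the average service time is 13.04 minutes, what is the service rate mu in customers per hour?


mu = 60 / avg_service_time = 60 / 13.04 = 4.6 per hour

4.6 per hour


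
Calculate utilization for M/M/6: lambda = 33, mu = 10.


rho = lambda/(c*mu) = 33/(6*10) = 0.55

0.55


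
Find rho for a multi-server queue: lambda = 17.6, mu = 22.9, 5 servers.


rho = lambda / (c * mu) = 17.6 / (5 * 22.9) = 0.1537

0.1537


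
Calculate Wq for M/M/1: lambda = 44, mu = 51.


rho = 44/51; Wq = rho/(mu - lambda) = 0.1232 hours

0.1232 hours


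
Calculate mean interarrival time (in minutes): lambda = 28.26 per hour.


Mean interarrival time = 60/lambda = 60/28.26 = 2.12 minutes

2.12 minutes


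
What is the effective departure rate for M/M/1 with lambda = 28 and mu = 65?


For a stable queue (lambda < mu), throughput = lambda = 28 per hour

28 per hour


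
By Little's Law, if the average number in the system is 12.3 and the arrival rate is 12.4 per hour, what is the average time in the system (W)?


W = L / lambda = 12.3 / 12.4 = 0.9919 hours

0.9919 hours


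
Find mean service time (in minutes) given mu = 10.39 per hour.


Mean service time = 60/mu = 60/10.39 = 5.77 minutes

5.77 minutes


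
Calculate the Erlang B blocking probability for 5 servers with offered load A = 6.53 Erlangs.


B(N,A) = (A^N/N!) / sum(A^k/k!, k=0..N) with N=5, A=6.53 = 0.3958

0.3958


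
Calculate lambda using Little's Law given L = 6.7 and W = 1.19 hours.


lambda = L / W = 6.7 / 1.19 = 5.63 per hour

5.63 per hour


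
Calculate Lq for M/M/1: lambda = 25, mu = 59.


rho = 25/59; Lq = rho^2/(1-rho) = 0.31

0.31


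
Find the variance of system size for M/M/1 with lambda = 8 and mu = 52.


rho = 8/52; Var(N) = rho/(1-rho)^2 = 0.21

0.21


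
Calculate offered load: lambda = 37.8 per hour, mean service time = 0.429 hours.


Offered load a = lambda * E[S] = 37.8 * 0.429 = 16.22 Erlangs

16.22 Erlangs


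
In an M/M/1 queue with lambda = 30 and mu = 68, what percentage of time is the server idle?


Idle fraction = (1 - rho) * 100 = (1 - 30/68) * 100 = 55.9%

55.9%


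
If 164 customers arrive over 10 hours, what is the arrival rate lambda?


lambda = total arrivals / time = 164 / 10 = 16.4 per hour

16.4 per hour


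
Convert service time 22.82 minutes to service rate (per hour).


mu = 60 / avg_service_time = 60 / 22.82 = 2.63 per hour

2.63 per hour


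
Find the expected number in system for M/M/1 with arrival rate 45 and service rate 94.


rho = 45/94; L = rho/(1-rho) = 0.92

0.92


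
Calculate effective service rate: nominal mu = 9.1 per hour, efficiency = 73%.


Effective rate = mu * efficiency = 9.1 * 0.73 = 6.64 per hour

6.64 per hour


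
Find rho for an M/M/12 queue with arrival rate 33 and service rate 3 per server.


rho = lambda/(c*mu) = 33/(12*3) = 0.9167

0.9167


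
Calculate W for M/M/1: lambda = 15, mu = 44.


W = 1/(mu - lambda) = 1/(44 - 15) = 0.0345 hours

0.0345 hours


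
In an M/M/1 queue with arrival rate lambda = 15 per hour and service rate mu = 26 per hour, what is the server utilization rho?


rho = lambda/mu = 15/26 = 0.5769

0.5769


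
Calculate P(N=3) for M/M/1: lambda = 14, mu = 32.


rho = 14/32; P(n) = (1-rho)*rho^n = (1-14/32)*(14/32)^3 = 0.0471

0.0471


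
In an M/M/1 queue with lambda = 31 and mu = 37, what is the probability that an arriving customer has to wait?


P(wait) = rho = lambda/mu = 31/37 = 0.8378

0.8378


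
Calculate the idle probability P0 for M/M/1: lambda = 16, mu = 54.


P0 = 1 - rho = 1 - 16/54 = 0.7037

0.7037


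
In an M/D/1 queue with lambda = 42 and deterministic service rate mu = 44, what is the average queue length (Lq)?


M/D/1: Lq = rho^2 / (2*(1-rho)) where rho = 42/44; Lq = 10.02

10.02


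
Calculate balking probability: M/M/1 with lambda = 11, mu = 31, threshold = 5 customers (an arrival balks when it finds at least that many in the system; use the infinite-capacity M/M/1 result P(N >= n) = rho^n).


P(N >= 5) = rho^5 = (11/31)^5 = 0.0056

0.0056


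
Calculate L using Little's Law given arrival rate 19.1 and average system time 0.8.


L = lambda * W = 19.1 * 0.8 = 15.28

15.28


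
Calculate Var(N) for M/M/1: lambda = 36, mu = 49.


rho = 36/49; Var(N) = rho/(1-rho)^2 = 10.44

10.44


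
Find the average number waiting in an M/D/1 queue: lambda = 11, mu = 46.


M/D/1: Lq = rho^2 / (2*(1-rho)) where rho = 11/46; Lq = 0.04

0.04


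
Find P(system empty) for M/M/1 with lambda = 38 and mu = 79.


P0 = 1 - rho = 1 - 38/79 = 0.519

0.519


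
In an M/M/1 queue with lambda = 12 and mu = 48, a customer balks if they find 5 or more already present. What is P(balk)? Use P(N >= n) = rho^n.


P(N >= 5) = rho^5 = (12/48)^5 = 0.001

0.001


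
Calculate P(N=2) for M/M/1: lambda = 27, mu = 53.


rho = 27/53; P(n) = (1-rho)*rho^n = (1-27/53)*(27/53)^2 = 0.1273

0.1273


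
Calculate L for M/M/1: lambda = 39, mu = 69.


rho = 39/69; L = rho/(1-rho) = 1.3

1.3


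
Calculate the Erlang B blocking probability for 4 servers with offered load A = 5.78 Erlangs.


B(N,A) = (A^N/N!) / sum(A^k/k!, k=0..N) with N=4, A=5.78 = 0.4552

0.4552


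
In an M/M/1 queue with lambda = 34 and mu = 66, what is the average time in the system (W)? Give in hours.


W = 1/(mu - lambda) = 1/(66 - 34) = 0.0313 hours

0.0313 hours


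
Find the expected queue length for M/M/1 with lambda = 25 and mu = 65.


rho = 25/65; Lq = rho^2/(1-rho) = 0.24

0.24


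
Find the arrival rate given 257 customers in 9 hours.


lambda = total arrivals / time = 257 / 9 = 28.56 per hour

28.56 per hour


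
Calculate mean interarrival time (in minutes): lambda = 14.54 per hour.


Mean interarrival time = 60/lambda = 60/14.54 = 4.13 minutes

4.13 minutes


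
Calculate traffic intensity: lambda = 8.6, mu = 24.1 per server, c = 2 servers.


rho = lambda / (c * mu) = 8.6 / (2 * 24.1) = 0.1784

0.1784


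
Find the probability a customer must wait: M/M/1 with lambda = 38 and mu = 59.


P(wait) = rho = lambda/mu = 38/59 = 0.6441

0.6441


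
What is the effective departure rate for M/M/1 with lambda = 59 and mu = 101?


For a stable queue (lambda < mu), throughput = lambda = 59 per hour

59 per hour


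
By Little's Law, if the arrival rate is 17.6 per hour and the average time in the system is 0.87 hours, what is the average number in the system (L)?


L = lambda * W = 17.6 * 0.87 = 15.31

15.31


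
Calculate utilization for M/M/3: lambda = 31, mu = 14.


rho = lambda/(c*mu) = 31/(3*14) = 0.7381

0.7381


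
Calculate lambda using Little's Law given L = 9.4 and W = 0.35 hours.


lambda = L / W = 9.4 / 0.35 = 26.86 per hour

26.86 per hour


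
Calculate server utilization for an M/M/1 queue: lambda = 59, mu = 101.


rho = lambda/mu = 59/101 = 0.5842

0.5842


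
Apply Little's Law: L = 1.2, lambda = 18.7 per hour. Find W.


W = L / lambda = 1.2 / 18.7 = 0.0642 hours

0.0642 hours


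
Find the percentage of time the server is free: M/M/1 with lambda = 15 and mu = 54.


Idle fraction = (1 - rho) * 100 = (1 - 15/54) * 100 = 72.2%

72.2%


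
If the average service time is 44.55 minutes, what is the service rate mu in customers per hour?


mu = 60 / avg_service_time = 60 / 44.55 = 1.35 per hour

1.35 per hour


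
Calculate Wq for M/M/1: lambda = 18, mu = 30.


rho = 18/30; Wq = rho/(mu - lambda) = 0.05 hours

0.05 hours


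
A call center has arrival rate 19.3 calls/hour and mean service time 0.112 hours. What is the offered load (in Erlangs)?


Offered load a = lambda * E[S] = 19.3 * 0.112 = 2.16 Erlangs

2.16 Erlangs


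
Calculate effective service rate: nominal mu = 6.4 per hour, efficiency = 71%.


Effective rate = mu * efficiency = 6.4 * 0.71 = 4.54 per hour

4.54 per hour


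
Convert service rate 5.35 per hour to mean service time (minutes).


Mean service time = 60/mu = 60/5.35 = 11.21 minutes

11.21 minutes


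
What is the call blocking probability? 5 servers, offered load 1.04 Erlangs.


B(N,A) = (A^N/N!) / sum(A^k/k!, k=0..N) with N=5, A=1.04 = 0.0036

0.0036


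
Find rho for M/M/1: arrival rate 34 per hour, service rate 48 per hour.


rho = lambda/mu = 34/48 = 0.7083

0.7083


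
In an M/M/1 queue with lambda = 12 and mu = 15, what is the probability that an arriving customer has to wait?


P(wait) = rho = lambda/mu = 12/15 = 0.8

0.8


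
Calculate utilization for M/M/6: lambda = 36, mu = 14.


rho = lambda/(c*mu) = 36/(6*14) = 0.4286

0.4286


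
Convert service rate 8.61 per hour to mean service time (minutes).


Mean service time = 60/mu = 60/8.61 = 6.97 minutes

6.97 minutes


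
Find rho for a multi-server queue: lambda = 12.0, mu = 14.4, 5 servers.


rho = lambda / (c * mu) = 12.0 / (5 * 14.4) = 0.1667

0.1667


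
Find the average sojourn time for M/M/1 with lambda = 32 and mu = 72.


W = 1/(mu - lambda) = 1/(72 - 32) = 0.025 hours

0.025 hours


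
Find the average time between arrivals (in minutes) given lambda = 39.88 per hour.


Mean interarrival time = 60/lambda = 60/39.88 = 1.5 minutes

1.5 minutes


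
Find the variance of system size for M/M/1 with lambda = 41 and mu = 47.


rho = 41/47; Var(N) = rho/(1-rho)^2 = 53.53

53.53


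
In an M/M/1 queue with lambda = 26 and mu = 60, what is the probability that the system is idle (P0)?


P0 = 1 - rho = 1 - 26/60 = 0.5667

0.5667


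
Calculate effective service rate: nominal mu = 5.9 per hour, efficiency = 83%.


Effective rate = mu * efficiency = 5.9 * 0.83 = 4.9 per hour

4.9 per hour


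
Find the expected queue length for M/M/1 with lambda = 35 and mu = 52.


rho = 35/52; Lq = rho^2/(1-rho) = 1.39

1.39


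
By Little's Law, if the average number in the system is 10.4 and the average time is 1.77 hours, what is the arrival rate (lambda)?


lambda = L / W = 10.4 / 1.77 = 5.88 per hour

5.88 per hour


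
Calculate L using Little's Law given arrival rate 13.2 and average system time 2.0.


L = lambda * W = 13.2 * 2.0 = 26.4

26.4


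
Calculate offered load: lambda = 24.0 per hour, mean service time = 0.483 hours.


Offered load a = lambda * E[S] = 24.0 * 0.483 = 11.59 Erlangs

11.59 Erlangs


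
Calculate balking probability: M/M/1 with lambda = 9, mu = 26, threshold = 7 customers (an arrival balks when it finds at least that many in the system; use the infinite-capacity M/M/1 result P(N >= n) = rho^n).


P(N >= 7) = rho^7 = (9/26)^7 = 0.0006

0.0006


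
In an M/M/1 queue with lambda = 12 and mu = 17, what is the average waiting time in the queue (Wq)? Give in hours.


rho = 12/17; Wq = rho/(mu - lambda) = 0.1412 hours

0.1412 hours


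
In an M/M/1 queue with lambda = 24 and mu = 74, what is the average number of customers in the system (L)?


rho = 24/74; L = rho/(1-rho) = 0.48

0.48


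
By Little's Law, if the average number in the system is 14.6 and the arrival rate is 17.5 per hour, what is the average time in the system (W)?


W = L / lambda = 14.6 / 17.5 = 0.8343 hours

0.8343 hours


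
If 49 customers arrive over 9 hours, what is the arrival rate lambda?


lambda = total arrivals / time = 49 / 9 = 5.44 per hour

5.44 per hour


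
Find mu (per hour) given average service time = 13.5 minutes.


mu = 60 / avg_service_time = 60 / 13.5 = 4.44 per hour

4.44 per hour


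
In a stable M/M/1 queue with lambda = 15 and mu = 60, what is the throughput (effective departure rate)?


For a stable queue (lambda < mu), throughput = lambda = 15 per hour

15 per hour


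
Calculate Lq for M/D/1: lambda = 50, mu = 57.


M/D/1: Lq = rho^2 / (2*(1-rho)) where rho = 50/57; Lq = 3.13

3.13


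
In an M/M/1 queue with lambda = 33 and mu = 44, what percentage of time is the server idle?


Idle fraction = (1 - rho) * 100 = (1 - 33/44) * 100 = 25.0%

25.0%


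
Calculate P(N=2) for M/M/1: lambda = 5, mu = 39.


rho = 5/39; P(n) = (1-rho)*rho^n = (1-5/39)*(5/39)^2 = 0.0143

0.0143


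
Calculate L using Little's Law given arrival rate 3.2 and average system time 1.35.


L = lambda * W = 3.2 * 1.35 = 4.32

4.32


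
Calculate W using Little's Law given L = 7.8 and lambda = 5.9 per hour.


W = L / lambda = 7.8 / 5.9 = 1.322 hours

1.322 hours


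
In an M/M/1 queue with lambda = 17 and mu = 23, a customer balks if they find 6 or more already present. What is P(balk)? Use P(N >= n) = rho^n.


P(N >= 6) = rho^6 = (17/23)^6 = 0.1631

0.1631


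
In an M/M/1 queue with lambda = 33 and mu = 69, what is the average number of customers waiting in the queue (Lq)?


rho = 33/69; Lq = rho^2/(1-rho) = 0.44

0.44


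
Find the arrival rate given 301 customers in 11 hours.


lambda = total arrivals / time = 301 / 11 = 27.36 per hour

27.36 per hour


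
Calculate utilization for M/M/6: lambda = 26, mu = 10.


rho = lambda/(c*mu) = 26/(6*10) = 0.4333

0.4333


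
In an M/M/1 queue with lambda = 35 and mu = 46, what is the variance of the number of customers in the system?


rho = 35/46; Var(N) = rho/(1-rho)^2 = 13.31

13.31


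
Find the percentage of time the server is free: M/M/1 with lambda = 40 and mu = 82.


Idle fraction = (1 - rho) * 100 = (1 - 40/82) * 100 = 51.2%

51.2%


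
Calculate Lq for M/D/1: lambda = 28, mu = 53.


M/D/1: Lq = rho^2 / (2*(1-rho)) where rho = 28/53; Lq = 0.3

0.3


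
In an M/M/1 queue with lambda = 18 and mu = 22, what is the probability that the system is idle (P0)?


P0 = 1 - rho = 1 - 18/22 = 0.1818

0.1818


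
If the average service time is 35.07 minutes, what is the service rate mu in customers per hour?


mu = 60 / avg_service_time = 60 / 35.07 = 1.71 per hour

1.71 per hour


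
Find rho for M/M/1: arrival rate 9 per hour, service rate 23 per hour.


rho = lambda/mu = 9/23 = 0.3913

0.3913


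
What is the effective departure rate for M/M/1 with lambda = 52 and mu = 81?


For a stable queue (lambda < mu), throughput = lambda = 52 per hour

52 per hour


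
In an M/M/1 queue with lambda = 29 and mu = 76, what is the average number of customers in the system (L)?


rho = 29/76; L = rho/(1-rho) = 0.62

0.62


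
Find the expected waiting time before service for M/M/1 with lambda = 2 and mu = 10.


rho = 2/10; Wq = rho/(mu - lambda) = 0.025 hours

0.025 hours


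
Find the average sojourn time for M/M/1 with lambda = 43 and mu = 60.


W = 1/(mu - lambda) = 1/(60 - 43) = 0.0588 hours

0.0588 hours


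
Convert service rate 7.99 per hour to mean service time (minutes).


Mean service time = 60/mu = 60/7.99 = 7.51 minutes

7.51 minutes


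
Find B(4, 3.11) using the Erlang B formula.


B(N,A) = (A^N/N!) / sum(A^k/k!, k=0..N) with N=4, A=3.11 = 0.2183

0.2183


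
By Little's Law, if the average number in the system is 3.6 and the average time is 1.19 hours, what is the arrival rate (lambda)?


lambda = L / W = 3.6 / 1.19 = 3.03 per hour

3.03 per hour


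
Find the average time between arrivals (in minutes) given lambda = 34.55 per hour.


Mean interarrival time = 60/lambda = 60/34.55 = 1.74 minutes

1.74 minutes


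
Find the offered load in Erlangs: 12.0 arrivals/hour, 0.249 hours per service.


Offered load a = lambda * E[S] = 12.0 * 0.249 = 2.99 Erlangs

2.99 Erlangs


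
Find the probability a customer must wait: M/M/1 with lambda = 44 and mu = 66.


P(wait) = rho = lambda/mu = 44/66 = 0.6667

0.6667


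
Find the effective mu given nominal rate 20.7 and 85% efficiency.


Effective rate = mu * efficiency = 20.7 * 0.85 = 17.6 per hour

17.6 per hour


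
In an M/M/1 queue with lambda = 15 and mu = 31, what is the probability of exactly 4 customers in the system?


rho = 15/31; P(n) = (1-rho)*rho^n = (1-15/31)*(15/31)^4 = 0.0283

0.0283


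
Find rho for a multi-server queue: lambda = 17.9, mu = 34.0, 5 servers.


rho = lambda / (c * mu) = 17.9 / (5 * 34.0) = 0.1053

0.1053


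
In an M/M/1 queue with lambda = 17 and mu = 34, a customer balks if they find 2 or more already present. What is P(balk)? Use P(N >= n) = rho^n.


P(N >= 2) = rho^2 = (17/34)^2 = 0.25

0.25


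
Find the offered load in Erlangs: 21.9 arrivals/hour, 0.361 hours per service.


Offered load a = lambda * E[S] = 21.9 * 0.361 = 7.91 Erlangs

7.91 Erlangs


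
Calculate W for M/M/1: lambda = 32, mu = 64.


W = 1/(mu - lambda) = 1/(64 - 32) = 0.0313 hours

0.0313 hours


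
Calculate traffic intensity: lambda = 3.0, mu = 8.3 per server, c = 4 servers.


rho = lambda / (c * mu) = 3.0 / (4 * 8.3) = 0.0904

0.0904


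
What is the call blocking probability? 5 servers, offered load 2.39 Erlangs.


B(N,A) = (A^N/N!) / sum(A^k/k!, k=0..N) with N=5, A=2.39 = 0.0617

0.0617


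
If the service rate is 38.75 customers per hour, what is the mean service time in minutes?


Mean service time = 60/mu = 60/38.75 = 1.55 minutes

1.55 minutes


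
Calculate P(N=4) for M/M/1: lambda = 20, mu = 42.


rho = 20/42; P(n) = (1-rho)*rho^n = (1-20/42)*(20/42)^4 = 0.0269

0.0269


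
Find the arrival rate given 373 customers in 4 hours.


lambda = total arrivals / time = 373 / 4 = 93.25 per hour

93.25 per hour


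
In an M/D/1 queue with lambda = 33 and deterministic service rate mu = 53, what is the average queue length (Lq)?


M/D/1: Lq = rho^2 / (2*(1-rho)) where rho = 33/53; Lq = 0.51

0.51


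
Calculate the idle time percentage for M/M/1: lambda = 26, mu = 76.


Idle fraction = (1 - rho) * 100 = (1 - 26/76) * 100 = 65.8%

65.8%


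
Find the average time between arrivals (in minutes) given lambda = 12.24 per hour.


Mean interarrival time = 60/lambda = 60/12.24 = 4.9 minutes

4.9 minutes


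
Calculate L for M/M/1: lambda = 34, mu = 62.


rho = 34/62; L = rho/(1-rho) = 1.21

1.21


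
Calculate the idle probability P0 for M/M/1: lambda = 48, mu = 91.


P0 = 1 - rho = 1 - 48/91 = 0.4725

0.4725


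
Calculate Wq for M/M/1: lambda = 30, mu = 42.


rho = 30/42; Wq = rho/(mu - lambda) = 0.0595 hours

0.0595 hours


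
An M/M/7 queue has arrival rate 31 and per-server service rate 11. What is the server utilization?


rho = lambda/(c*mu) = 31/(7*11) = 0.4026

0.4026


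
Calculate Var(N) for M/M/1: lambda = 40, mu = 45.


rho = 40/45; Var(N) = rho/(1-rho)^2 = 72.0

72.0


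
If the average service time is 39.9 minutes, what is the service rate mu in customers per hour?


mu = 60 / avg_service_time = 60 / 39.9 = 1.5 per hour

1.5 per hour


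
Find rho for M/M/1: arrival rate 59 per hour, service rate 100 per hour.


rho = lambda/mu = 59/100 = 0.59

0.59


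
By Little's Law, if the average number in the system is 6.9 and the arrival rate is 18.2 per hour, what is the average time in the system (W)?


W = L / lambda = 6.9 / 18.2 = 0.3791 hours

0.3791 hours


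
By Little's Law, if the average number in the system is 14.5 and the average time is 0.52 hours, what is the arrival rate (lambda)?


lambda = L / W = 14.5 / 0.52 = 27.88 per hour

27.88 per hour


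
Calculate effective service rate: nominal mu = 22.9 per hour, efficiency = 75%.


Effective rate = mu * efficiency = 22.9 * 0.75 = 17.18 per hour

17.18 per hour


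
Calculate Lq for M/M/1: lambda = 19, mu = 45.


rho = 19/45; Lq = rho^2/(1-rho) = 0.31

0.31


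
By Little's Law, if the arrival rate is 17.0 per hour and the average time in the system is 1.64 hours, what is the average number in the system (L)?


L = lambda * W = 17.0 * 1.64 = 27.88

27.88


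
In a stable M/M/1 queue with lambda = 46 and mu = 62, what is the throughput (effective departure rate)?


For a stable queue (lambda < mu), throughput = lambda = 46 per hour

46 per hour


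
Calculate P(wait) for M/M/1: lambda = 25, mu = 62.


P(wait) = rho = lambda/mu = 25/62 = 0.4032

0.4032


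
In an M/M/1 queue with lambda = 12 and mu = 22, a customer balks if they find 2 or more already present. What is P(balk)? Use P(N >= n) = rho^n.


P(N >= 2) = rho^2 = (12/22)^2 = 0.2975

0.2975


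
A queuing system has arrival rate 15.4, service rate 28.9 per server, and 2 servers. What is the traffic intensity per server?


rho = lambda / (c * mu) = 15.4 / (2 * 28.9) = 0.2664

0.2664


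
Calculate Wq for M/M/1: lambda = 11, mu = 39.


rho = 11/39; Wq = rho/(mu - lambda) = 0.0101 hours

0.0101 hours


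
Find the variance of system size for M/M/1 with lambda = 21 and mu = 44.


rho = 21/44; Var(N) = rho/(1-rho)^2 = 1.75

1.75


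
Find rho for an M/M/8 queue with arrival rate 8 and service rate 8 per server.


rho = lambda/(c*mu) = 8/(8*8) = 0.125

0.125


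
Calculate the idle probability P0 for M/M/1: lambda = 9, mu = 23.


P0 = 1 - rho = 1 - 9/23 = 0.6087

0.6087


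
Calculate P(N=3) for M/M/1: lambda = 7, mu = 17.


rho = 7/17; P(n) = (1-rho)*rho^n = (1-7/17)*(7/17)^3 = 0.0411

0.0411


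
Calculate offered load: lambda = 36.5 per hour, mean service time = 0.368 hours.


Offered load a = lambda * E[S] = 36.5 * 0.368 = 13.43 Erlangs

13.43 Erlangs


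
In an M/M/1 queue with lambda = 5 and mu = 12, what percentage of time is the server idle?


Idle fraction = (1 - rho) * 100 = (1 - 5/12) * 100 = 58.3%

58.3%


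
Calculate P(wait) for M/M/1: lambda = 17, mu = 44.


P(wait) = rho = lambda/mu = 17/44 = 0.3864

0.3864


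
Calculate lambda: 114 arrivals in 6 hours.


lambda = total arrivals / time = 114 / 6 = 19.0 per hour

19.0 per hour


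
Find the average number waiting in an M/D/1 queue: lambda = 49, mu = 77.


M/D/1: Lq = rho^2 / (2*(1-rho)) where rho = 49/77; Lq = 0.56

0.56


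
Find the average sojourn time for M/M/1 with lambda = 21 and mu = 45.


W = 1/(mu - lambda) = 1/(45 - 21) = 0.0417 hours

0.0417 hours


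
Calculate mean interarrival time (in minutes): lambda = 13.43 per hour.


Mean interarrival time = 60/lambda = 60/13.43 = 4.47 minutes

4.47 minutes


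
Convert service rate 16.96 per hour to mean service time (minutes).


Mean service time = 60/mu = 60/16.96 = 3.54 minutes

3.54 minutes


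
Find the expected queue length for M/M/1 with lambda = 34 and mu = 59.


rho = 34/59; Lq = rho^2/(1-rho) = 0.78

0.78


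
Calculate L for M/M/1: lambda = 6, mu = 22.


rho = 6/22; L = rho/(1-rho) = 0.37

0.37


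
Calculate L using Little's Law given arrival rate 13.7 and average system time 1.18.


L = lambda * W = 13.7 * 1.18 = 16.17

16.17


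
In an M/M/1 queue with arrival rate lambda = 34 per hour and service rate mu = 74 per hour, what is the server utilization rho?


rho = lambda/mu = 34/74 = 0.4595

0.4595


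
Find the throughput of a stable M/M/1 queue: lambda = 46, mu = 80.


For a stable queue (lambda < mu), throughput = lambda = 46 per hour

46 per hour


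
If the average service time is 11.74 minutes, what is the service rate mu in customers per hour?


mu = 60 / avg_service_time = 60 / 11.74 = 5.11 per hour

5.11 per hour


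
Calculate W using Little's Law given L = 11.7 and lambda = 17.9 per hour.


W = L / lambda = 11.7 / 17.9 = 0.6536 hours

0.6536 hours


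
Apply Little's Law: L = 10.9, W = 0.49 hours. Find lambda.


lambda = L / W = 10.9 / 0.49 = 22.24 per hour

22.24 per hour


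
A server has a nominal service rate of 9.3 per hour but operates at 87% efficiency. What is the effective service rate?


Effective rate = mu * efficiency = 9.3 * 0.87 = 8.09 per hour

8.09 per hour


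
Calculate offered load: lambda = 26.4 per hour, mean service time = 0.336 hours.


Offered load a = lambda * E[S] = 26.4 * 0.336 = 8.87 Erlangs

8.87 Erlangs


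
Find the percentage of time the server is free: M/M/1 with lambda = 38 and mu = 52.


Idle fraction = (1 - rho) * 100 = (1 - 38/52) * 100 = 26.9%

26.9%


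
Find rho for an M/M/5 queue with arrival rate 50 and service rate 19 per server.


rho = lambda/(c*mu) = 50/(5*19) = 0.5263

0.5263


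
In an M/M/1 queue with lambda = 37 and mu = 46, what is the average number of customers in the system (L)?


rho = 37/46; L = rho/(1-rho) = 4.11

4.11


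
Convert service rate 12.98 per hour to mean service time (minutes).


Mean service time = 60/mu = 60/12.98 = 4.62 minutes

4.62 minutes


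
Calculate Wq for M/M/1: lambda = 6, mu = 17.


rho = 6/17; Wq = rho/(mu - lambda) = 0.0321 hours

0.0321 hours


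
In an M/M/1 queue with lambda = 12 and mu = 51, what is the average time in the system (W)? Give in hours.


W = 1/(mu - lambda) = 1/(51 - 12) = 0.0256 hours

0.0256 hours


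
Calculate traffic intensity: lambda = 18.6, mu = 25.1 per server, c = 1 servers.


rho = lambda / (c * mu) = 18.6 / (1 * 25.1) = 0.741

0.741


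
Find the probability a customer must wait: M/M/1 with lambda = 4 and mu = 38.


P(wait) = rho = lambda/mu = 4/38 = 0.1053

0.1053


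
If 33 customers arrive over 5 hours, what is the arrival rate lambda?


lambda = total arrivals / time = 33 / 5 = 6.6 per hour

6.6 per hour


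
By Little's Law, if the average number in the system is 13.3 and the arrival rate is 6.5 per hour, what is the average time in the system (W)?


W = L / lambda = 13.3 / 6.5 = 2.0462 hours

2.0462 hours
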